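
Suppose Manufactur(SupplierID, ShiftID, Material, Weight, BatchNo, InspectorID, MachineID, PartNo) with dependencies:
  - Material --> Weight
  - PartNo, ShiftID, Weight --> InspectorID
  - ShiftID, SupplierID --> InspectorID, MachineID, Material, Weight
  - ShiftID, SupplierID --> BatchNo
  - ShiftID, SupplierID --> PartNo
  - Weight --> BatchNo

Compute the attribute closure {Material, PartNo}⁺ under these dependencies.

Start with {Material, PartNo}.
Material --> Weight applies; add {Weight} → now {Material, PartNo, Weight}.
Weight --> BatchNo applies; add {BatchNo} → now {BatchNo, Material, PartNo, Weight}.
No further FD applies.

{BatchNo, Material, PartNo, Weight}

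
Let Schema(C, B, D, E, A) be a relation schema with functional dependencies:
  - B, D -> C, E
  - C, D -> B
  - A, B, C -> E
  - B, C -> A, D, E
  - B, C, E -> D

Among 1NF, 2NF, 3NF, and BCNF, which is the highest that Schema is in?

BCNF

Candidate keys: {B, C}, {B, D}, {C, D}. Prime attributes: {B, C, D}.
Each dependency's left side is a superkey — BCNF holds.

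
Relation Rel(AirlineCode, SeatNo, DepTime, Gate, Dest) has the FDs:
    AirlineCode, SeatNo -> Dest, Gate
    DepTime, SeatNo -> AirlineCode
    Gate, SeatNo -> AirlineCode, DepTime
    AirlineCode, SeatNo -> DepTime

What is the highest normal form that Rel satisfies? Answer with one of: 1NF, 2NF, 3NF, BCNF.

BCNF

Candidate keys: {AirlineCode, SeatNo}, {DepTime, SeatNo}, {Gate, SeatNo}. Prime attributes: {AirlineCode, DepTime, Gate, SeatNo}.
Each dependency's left side is a superkey — BCNF holds.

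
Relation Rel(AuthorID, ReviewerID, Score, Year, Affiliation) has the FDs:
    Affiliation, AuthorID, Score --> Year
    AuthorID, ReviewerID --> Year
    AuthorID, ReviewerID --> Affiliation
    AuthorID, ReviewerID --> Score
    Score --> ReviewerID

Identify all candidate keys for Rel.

{AuthorID} never appears on the right of any FD, so every key must include it.
{AuthorID, ReviewerID}⁺ = {Affiliation, AuthorID, ReviewerID, Score, Year} — all of the relation — so {AuthorID, ReviewerID} is a candidate key.
{AuthorID, Score}⁺ = {Affiliation, AuthorID, ReviewerID, Score, Year} — all of the relation — so {AuthorID, Score} is a candidate key.
Any other superkey properly contains one of these, so there are no further candidate keys.

{AuthorID, ReviewerID}, {AuthorID, Score}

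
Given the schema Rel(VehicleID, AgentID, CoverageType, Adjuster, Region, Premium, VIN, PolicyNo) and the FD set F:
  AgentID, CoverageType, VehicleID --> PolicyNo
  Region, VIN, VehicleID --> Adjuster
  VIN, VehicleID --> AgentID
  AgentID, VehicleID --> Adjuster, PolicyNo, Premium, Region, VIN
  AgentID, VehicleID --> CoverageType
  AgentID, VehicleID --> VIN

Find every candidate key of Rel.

{AgentID, VehicleID}, {VIN, VehicleID}

{VehicleID} never appears on the right of any FD, so every key must include it.
{AgentID, VehicleID}⁺ = {Adjuster, AgentID, CoverageType, PolicyNo, Premium, Region, VIN, VehicleID} — all of the relation — so {AgentID, VehicleID} is a candidate key.
{VIN, VehicleID}⁺ = {Adjuster, AgentID, CoverageType, PolicyNo, Premium, Region, VIN, VehicleID} — all of the relation — so {VIN, VehicleID} is a candidate key.
No proper subset of any of these is a key, and no other minimal superkey exists.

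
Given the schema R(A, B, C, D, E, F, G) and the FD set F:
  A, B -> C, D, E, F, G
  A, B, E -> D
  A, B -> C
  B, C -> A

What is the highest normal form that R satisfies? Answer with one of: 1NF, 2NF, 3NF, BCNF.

Candidate keys: {A, B}, {B, C}. Prime attributes: {A, B, C}.
Every FD has a superkey on the left, so the relation is in BCNF.

BCNF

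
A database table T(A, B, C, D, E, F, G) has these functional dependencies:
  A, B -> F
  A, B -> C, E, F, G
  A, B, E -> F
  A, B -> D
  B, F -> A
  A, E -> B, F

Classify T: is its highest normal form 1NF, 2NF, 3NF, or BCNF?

BCNF

Candidate keys: {A, B}, {A, E}, {B, F}. Prime attributes: {A, B, E, F}.
Every FD has a superkey on the left, so the relation is in BCNF.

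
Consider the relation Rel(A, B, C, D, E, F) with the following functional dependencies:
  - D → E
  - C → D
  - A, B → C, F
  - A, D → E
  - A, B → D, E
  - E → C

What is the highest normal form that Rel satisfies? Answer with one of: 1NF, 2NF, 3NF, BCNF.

2NF

Candidate key: {A, B}. Prime attributes: {A, B}.
D → E breaks BCNF: {D}⁺ = {C, D, E}, so {D} is not a superkey.
D → E has non-prime {E} on the right and a non-superkey on the left, so 3NF fails.
No proper subset of a key has a non-prime attribute in its closure, so there is no partial dependency; 2NF holds.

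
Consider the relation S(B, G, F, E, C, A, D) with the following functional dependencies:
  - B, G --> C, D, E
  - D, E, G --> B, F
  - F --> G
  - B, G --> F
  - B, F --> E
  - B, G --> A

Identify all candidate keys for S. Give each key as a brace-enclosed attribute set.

Closure of {B, F} is {A, B, C, D, E, F, G}, the whole schema; {B, F} is a candidate key.
Closure of {B, G} is {A, B, C, D, E, F, G}, the whole schema; {B, G} is a candidate key.
Closure of {D, E, F} is {A, B, C, D, E, F, G}, the whole schema; {D, E, F} is a candidate key.
Closure of {D, E, G} is {A, B, C, D, E, F, G}, the whole schema; {D, E, G} is a candidate key.
No proper subset of any of these is a key, and no other minimal superkey exists.

{B, F}, {B, G}, {D, E, F}, {D, E, G}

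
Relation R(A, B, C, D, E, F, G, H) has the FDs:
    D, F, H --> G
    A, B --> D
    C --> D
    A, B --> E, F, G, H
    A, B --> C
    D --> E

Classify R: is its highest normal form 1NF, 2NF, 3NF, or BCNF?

Candidate key: {A, B}. Prime attributes: {A, B}.
D, F, H --> G breaks BCNF: {D, F, H}⁺ = {D, E, F, G, H}, so {D, F, H} is not a superkey.
Because {G} is non-prime and the left side of D, F, H --> G is not a superkey, the relation is not in 3NF.
No proper subset of a key has a non-prime attribute in its closure, so there is no partial dependency; 2NF holds.

2NF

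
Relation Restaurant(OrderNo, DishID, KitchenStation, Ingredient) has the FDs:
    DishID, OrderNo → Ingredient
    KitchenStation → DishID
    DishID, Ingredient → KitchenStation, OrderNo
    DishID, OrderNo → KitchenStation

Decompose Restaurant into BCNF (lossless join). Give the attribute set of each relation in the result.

Candidate keys of the original relation: {DishID, Ingredient}, {DishID, OrderNo}, {Ingredient, KitchenStation}, {KitchenStation, OrderNo}.
In {DishID, Ingredient, KitchenStation, OrderNo}, {KitchenStation} is not a superkey ({KitchenStation}⁺ restricted to this set is {DishID, KitchenStation}), so split on KitchenStation → DishID into {DishID, KitchenStation} and {Ingredient, KitchenStation, OrderNo}.
{DishID, KitchenStation} has no BCNF violation.
{Ingredient, KitchenStation, OrderNo} has no BCNF violation.

{DishID, KitchenStation}; {Ingredient, KitchenStation, OrderNo}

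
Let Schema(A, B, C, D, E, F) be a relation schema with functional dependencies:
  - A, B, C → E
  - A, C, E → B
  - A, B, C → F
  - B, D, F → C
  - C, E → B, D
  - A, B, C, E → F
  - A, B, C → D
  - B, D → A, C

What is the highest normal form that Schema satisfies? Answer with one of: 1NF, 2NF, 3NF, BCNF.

Candidate keys: {A, B, C}, {B, D}, {C, E}. Prime attributes: {A, B, C, D, E}.
Each dependency's left side is a superkey — BCNF holds.

BCNF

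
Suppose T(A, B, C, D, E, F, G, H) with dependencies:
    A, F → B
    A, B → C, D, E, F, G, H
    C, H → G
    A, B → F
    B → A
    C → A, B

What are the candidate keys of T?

{A, F}, {B}, {C}

Closure of {B} is {A, B, C, D, E, F, G, H}, the whole schema; {B} is a candidate key.
Closure of {C} is {A, B, C, D, E, F, G, H}, the whole schema; {C} is a candidate key.
Closure of {A, F} is {A, B, C, D, E, F, G, H}, the whole schema; {A, F} is a candidate key.
These are minimal and exhaustive — every other superkey contains one of them.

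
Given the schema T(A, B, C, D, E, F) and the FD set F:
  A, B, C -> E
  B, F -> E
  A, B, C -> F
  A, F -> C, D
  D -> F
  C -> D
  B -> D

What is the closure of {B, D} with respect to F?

{B, D, E, F}

Start with {B, D}.
D -> F applies; add {F} → now {B, D, F}.
B, F -> E applies; add {E} → now {B, D, E, F}.
No further FD applies.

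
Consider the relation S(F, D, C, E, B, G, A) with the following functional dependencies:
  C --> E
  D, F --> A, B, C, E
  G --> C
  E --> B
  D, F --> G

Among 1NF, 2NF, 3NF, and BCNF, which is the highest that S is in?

Candidate key: {D, F}. Prime attributes: {D, F}.
C --> E: {C}⁺ = {B, C, E}, which is not all of the attributes, so the left side is not a superkey — BCNF is violated.
C --> E has non-prime {E} on the right and a non-superkey on the left, so 3NF fails.
No proper subset of a key has a non-prime attribute in its closure, so there is no partial dependency; 2NF holds.

2NF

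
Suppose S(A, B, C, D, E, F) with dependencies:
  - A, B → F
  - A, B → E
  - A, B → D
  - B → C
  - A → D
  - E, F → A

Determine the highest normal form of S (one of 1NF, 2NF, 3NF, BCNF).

Candidate keys: {A, B}, {B, E, F}. Prime attributes: {A, B, E, F}.
B → C breaks BCNF: {B}⁺ = {B, C}, so {B} is not a superkey.
Because {C} is non-prime and the left side of B → C is not a superkey, the relation is not in 3NF.
The proper key subset {A} of {A, B} determines non-prime {D}, so the relation is not even in 2NF.

1NF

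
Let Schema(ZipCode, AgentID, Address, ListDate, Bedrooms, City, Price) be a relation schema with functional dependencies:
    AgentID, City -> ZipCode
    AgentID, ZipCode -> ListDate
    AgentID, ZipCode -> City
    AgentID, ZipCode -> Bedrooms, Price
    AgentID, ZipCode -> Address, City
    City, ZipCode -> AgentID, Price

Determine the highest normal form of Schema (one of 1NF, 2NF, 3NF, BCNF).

BCNF

Candidate keys: {AgentID, City}, {AgentID, ZipCode}, {City, ZipCode}. Prime attributes: {AgentID, City, ZipCode}.
Each dependency's left side is a superkey — BCNF holds.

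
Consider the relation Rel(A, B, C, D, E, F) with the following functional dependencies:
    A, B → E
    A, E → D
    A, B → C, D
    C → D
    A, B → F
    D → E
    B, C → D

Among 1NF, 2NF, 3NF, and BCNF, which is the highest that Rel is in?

2NF

Candidate key: {A, B}. Prime attributes: {A, B}.
For A, E → D we have {A, E}⁺ = {A, D, E}; {A, E} is not a superkey, so BCNF fails.
A, E → D determines the non-prime attribute {D} from a non-superkey — 3NF is violated.
No proper subset of a key has a non-prime attribute in its closure, so there is no partial dependency; 2NF holds.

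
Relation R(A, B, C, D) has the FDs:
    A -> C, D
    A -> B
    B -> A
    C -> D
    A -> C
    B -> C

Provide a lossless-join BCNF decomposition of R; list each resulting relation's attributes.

{A, B, C}; {C, D}

Candidate keys of the original relation: {A}, {B}.
{A, B, C, D}: {C} determines {C, D} here but is not a superkey — split on C -> D, giving {C, D} and {A, B, C}.
{C, D} has no BCNF violation.
{A, B, C} has no BCNF violation.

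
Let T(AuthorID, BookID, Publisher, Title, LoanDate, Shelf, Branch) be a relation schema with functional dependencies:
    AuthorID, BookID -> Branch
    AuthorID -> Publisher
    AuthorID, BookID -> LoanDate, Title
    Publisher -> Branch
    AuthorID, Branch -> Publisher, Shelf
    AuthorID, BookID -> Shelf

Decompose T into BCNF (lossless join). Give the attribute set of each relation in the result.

Candidate key of the original relation: {AuthorID, BookID}.
{AuthorID, BookID, Branch, LoanDate, Publisher, Shelf, Title}: {AuthorID} determines {AuthorID, Branch, Publisher, Shelf} here but is not a superkey — split on AuthorID -> Branch, Publisher, Shelf, giving {AuthorID, Branch, Publisher, Shelf} and {AuthorID, BookID, LoanDate, Title}.
{AuthorID, Branch, Publisher, Shelf}: {Publisher} determines {Branch, Publisher} here but is not a superkey — split on Publisher -> Branch, giving {Branch, Publisher} and {AuthorID, Publisher, Shelf}.
{Branch, Publisher} is in BCNF.
{AuthorID, Publisher, Shelf} is in BCNF.
{AuthorID, BookID, LoanDate, Title} is in BCNF.

{AuthorID, BookID, LoanDate, Title}; {AuthorID, Publisher, Shelf}; {Branch, Publisher}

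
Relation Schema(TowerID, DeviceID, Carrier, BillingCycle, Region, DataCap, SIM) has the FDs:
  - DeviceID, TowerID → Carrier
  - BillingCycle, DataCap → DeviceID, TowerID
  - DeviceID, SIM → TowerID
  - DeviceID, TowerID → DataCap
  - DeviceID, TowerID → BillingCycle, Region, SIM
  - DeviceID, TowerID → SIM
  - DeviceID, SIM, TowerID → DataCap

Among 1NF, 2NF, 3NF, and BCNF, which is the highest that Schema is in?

Candidate keys: {BillingCycle, DataCap}, {DeviceID, SIM}, {DeviceID, TowerID}. Prime attributes: {BillingCycle, DataCap, DeviceID, SIM, TowerID}.
Each dependency's left side is a superkey — BCNF holds.

BCNF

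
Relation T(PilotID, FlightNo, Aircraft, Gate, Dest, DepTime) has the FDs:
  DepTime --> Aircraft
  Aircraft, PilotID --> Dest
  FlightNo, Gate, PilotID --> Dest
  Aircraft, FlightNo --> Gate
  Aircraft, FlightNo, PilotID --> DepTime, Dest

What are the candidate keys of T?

No FD produces {FlightNo, PilotID}, so they must be in every candidate key.
{Aircraft, FlightNo, PilotID}⁺ = {Aircraft, DepTime, Dest, FlightNo, Gate, PilotID}, which is every attribute, so {Aircraft, FlightNo, PilotID} is a candidate key.
{DepTime, FlightNo, PilotID}⁺ = {Aircraft, DepTime, Dest, FlightNo, Gate, PilotID}, which is every attribute, so {DepTime, FlightNo, PilotID} is a candidate key.
These are minimal and exhaustive — every other superkey contains one of them.

{Aircraft, FlightNo, PilotID}, {DepTime, FlightNo, PilotID}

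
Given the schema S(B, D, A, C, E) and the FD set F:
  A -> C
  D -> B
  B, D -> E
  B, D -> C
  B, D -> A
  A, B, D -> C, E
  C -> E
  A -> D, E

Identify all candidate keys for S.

{A}, {D}

Closure of {A} is {A, B, C, D, E}, the whole schema; {A} is a candidate key.
Closure of {D} is {A, B, C, D, E}, the whole schema; {D} is a candidate key.
These are minimal and exhaustive — every other superkey contains one of them.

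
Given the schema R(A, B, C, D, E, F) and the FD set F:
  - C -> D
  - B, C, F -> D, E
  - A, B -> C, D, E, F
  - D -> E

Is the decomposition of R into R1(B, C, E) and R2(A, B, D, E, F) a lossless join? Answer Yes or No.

No

R1 ∩ R2 = {B, E}; its closure under F is {B, E}.
Neither R1 nor R2 is contained in that closure, so the decomposition is lossy.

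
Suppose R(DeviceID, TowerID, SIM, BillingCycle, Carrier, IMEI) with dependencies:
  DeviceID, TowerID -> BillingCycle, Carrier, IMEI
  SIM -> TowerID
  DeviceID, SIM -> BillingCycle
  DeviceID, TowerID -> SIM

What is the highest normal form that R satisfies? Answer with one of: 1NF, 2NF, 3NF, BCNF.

3NF

Candidate keys: {DeviceID, SIM}, {DeviceID, TowerID}. Prime attributes: {DeviceID, SIM, TowerID}.
SIM -> TowerID: {SIM}⁺ = {SIM, TowerID}, which is not all of the attributes, so the left side is not a superkey — BCNF is violated.
But every attribute on its right side ({TowerID}) is prime, and the same holds for every other non-superkey FD, so 3NF still holds.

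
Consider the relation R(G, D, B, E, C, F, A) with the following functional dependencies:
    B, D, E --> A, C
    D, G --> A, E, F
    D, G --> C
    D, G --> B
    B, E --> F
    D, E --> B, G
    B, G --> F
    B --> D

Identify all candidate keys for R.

{B, E}, {B, G}, {D, E}, {D, G}

{B, E} is a candidate key since {B, E}⁺ = {A, B, C, D, E, F, G} covers every attribute.
{B, G} is a candidate key since {B, G}⁺ = {A, B, C, D, E, F, G} covers every attribute.
{D, E} is a candidate key since {D, E}⁺ = {A, B, C, D, E, F, G} covers every attribute.
{D, G} is a candidate key since {D, G}⁺ = {A, B, C, D, E, F, G} covers every attribute.
These are minimal and exhaustive — every other superkey contains one of them.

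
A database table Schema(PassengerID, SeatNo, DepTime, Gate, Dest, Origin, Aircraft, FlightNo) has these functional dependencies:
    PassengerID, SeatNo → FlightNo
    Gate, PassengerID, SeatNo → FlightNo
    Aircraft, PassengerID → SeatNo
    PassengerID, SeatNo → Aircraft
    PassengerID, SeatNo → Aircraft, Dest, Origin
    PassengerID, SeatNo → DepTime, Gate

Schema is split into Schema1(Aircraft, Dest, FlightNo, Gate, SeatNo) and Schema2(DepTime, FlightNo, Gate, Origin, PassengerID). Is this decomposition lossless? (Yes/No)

Schema1 ∩ Schema2 = {FlightNo, Gate}; its closure under F is {FlightNo, Gate}.
Neither Schema1 nor Schema2 is contained in that closure, so the decomposition is lossy.

No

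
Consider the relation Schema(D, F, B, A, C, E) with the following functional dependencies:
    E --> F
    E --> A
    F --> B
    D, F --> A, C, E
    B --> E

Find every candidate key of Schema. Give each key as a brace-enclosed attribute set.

{B, D}, {D, E}, {D, F}

Attributes never on any right-hand side: {D} — every candidate key must contain it.
{B, D}⁺ = {A, B, C, D, E, F}, which is every attribute, so {B, D} is a candidate key.
{D, E}⁺ = {A, B, C, D, E, F}, which is every attribute, so {D, E} is a candidate key.
{D, F}⁺ = {A, B, C, D, E, F}, which is every attribute, so {D, F} is a candidate key.
Any other superkey properly contains one of these, so there are no further candidate keys.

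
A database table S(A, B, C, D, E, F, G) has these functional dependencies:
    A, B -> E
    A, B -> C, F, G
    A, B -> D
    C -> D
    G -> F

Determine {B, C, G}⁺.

{B, C, D, F, G}

Start with {B, C, G}.
C -> D applies; add {D} → now {B, C, D, G}.
G -> F applies; add {F} → now {B, C, D, F, G}.
No further FD applies.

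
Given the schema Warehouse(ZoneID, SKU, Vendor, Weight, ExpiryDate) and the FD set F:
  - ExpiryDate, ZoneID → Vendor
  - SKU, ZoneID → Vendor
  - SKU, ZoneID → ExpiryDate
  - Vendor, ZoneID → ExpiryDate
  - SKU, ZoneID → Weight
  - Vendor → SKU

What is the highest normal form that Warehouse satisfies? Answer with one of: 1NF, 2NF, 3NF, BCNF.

Candidate keys: {ExpiryDate, ZoneID}, {SKU, ZoneID}, {Vendor, ZoneID}. Prime attributes: {ExpiryDate, SKU, Vendor, ZoneID}.
For Vendor → SKU we have {Vendor}⁺ = {SKU, Vendor}; {Vendor} is not a superkey, so BCNF fails.
But every attribute on its right side ({SKU}) is prime, and the same holds for every other non-superkey FD, so 3NF still holds.

3NF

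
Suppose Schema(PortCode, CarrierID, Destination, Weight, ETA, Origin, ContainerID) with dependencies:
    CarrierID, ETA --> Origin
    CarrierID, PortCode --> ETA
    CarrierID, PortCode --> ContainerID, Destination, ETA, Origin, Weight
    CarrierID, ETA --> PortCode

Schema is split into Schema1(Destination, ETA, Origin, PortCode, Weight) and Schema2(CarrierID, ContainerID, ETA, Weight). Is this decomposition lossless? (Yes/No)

Schema1 ∩ Schema2 = {ETA, Weight}; its closure under F is {ETA, Weight}.
Schema1 ⊄ {ETA, Weight} and Schema2 ⊄ {ETA, Weight}, so the split is lossy.

No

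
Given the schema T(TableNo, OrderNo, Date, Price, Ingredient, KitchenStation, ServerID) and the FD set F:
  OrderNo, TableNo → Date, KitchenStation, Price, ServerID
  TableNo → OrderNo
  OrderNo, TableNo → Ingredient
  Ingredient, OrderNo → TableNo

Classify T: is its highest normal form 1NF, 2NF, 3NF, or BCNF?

Candidate keys: {Ingredient, OrderNo}, {TableNo}. Prime attributes: {Ingredient, OrderNo, TableNo}.
Each dependency's left side is a superkey — BCNF holds.

BCNF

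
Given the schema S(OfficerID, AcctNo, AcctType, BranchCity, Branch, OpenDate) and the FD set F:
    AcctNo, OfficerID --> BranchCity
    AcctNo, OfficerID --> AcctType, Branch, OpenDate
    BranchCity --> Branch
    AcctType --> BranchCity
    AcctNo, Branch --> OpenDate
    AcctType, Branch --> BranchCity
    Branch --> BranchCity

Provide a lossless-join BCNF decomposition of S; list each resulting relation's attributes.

{AcctNo, AcctType, OfficerID}; {AcctNo, AcctType, OpenDate}; {AcctType, BranchCity}; {Branch, BranchCity}

Candidate key of the original relation: {AcctNo, OfficerID}.
In {AcctNo, AcctType, Branch, BranchCity, OfficerID, OpenDate}, {BranchCity} is not a superkey ({BranchCity}⁺ restricted to this set is {Branch, BranchCity}), so split on BranchCity --> Branch into {Branch, BranchCity} and {AcctNo, AcctType, BranchCity, OfficerID, OpenDate}.
{Branch, BranchCity} is in BCNF.
In {AcctNo, AcctType, BranchCity, OfficerID, OpenDate}, {AcctType} is not a superkey ({AcctType}⁺ restricted to this set is {AcctType, BranchCity}), so split on AcctType --> BranchCity into {AcctType, BranchCity} and {AcctNo, AcctType, OfficerID, OpenDate}.
{AcctType, BranchCity} is in BCNF.
In {AcctNo, AcctType, OfficerID, OpenDate}, {AcctNo, AcctType} is not a superkey ({AcctNo, AcctType}⁺ restricted to this set is {AcctNo, AcctType, OpenDate}), so split on AcctNo, AcctType --> OpenDate into {AcctNo, AcctType, OpenDate} and {AcctNo, AcctType, OfficerID}.
{AcctNo, AcctType, OpenDate} is in BCNF.
{AcctNo, AcctType, OfficerID} is in BCNF.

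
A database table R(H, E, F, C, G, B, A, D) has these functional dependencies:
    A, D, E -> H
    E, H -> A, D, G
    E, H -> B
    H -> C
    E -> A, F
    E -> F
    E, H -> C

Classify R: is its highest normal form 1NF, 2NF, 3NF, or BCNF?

Candidate keys: {D, E}, {E, H}. Prime attributes: {D, E, H}.
H -> C: {H}⁺ = {C, H}, which is not all of the attributes, so the left side is not a superkey — BCNF is violated.
H -> C has non-prime {C} on the right and a non-superkey on the left, so 3NF fails.
Since {E} ⊂ {D, E} and {E}⁺ ⊇ {A, F} with {A, F} non-prime, there is a partial dependency; 2NF fails.

1NF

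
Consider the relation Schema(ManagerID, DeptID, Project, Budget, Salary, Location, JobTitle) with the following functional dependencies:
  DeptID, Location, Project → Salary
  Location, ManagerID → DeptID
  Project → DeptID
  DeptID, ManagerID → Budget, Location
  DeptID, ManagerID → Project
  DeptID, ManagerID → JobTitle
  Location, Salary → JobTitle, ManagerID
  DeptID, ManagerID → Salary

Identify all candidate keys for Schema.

{DeptID, ManagerID}, {Location, ManagerID}, {Location, Project}, {Location, Salary}, {ManagerID, Project}

{DeptID, ManagerID}⁺ = {Budget, DeptID, JobTitle, Location, ManagerID, Project, Salary}, which is every attribute, so {DeptID, ManagerID} is a candidate key.
{Location, ManagerID}⁺ = {Budget, DeptID, JobTitle, Location, ManagerID, Project, Salary}, which is every attribute, so {Location, ManagerID} is a candidate key.
{Location, Project}⁺ = {Budget, DeptID, JobTitle, Location, ManagerID, Project, Salary}, which is every attribute, so {Location, Project} is a candidate key.
{Location, Salary}⁺ = {Budget, DeptID, JobTitle, Location, ManagerID, Project, Salary}, which is every attribute, so {Location, Salary} is a candidate key.
{ManagerID, Project}⁺ = {Budget, DeptID, JobTitle, Location, ManagerID, Project, Salary}, which is every attribute, so {ManagerID, Project} is a candidate key.
No proper subset of any of these is a key, and no other minimal superkey exists.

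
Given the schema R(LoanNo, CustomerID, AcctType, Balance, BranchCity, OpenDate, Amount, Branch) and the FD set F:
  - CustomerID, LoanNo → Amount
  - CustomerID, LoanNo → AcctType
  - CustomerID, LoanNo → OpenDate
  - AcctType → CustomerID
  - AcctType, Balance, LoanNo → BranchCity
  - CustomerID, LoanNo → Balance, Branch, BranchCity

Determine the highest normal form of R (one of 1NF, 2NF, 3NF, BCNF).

Candidate keys: {AcctType, LoanNo}, {CustomerID, LoanNo}. Prime attributes: {AcctType, CustomerID, LoanNo}.
AcctType → CustomerID: {AcctType}⁺ = {AcctType, CustomerID}, which is not all of the attributes, so the left side is not a superkey — BCNF is violated.
Its right-hand attributes {CustomerID} are all prime, as are those of every other non-superkey FD — the relation is in 3NF.

3NF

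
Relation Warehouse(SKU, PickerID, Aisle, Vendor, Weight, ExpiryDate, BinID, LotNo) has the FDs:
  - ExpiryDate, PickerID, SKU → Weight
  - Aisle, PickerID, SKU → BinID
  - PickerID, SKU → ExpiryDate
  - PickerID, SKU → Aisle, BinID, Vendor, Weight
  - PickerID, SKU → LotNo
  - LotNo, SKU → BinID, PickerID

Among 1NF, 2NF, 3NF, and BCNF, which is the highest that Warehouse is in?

Candidate keys: {LotNo, SKU}, {PickerID, SKU}. Prime attributes: {LotNo, PickerID, SKU}.
Each dependency's left side is a superkey — BCNF holds.

BCNF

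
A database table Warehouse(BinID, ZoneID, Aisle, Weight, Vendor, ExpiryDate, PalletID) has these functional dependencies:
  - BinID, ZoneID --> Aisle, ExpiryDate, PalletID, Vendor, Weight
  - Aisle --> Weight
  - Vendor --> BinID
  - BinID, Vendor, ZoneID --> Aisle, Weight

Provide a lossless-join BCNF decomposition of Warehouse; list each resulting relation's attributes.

Candidate keys of the original relation: {BinID, ZoneID}, {Vendor, ZoneID}.
Within {Aisle, BinID, ExpiryDate, PalletID, Vendor, Weight, ZoneID}: {Aisle}⁺ ∩ {Aisle, BinID, ExpiryDate, PalletID, Vendor, Weight, ZoneID} = {Aisle, Weight}, not the whole set, so Aisle --> Weight violates BCNF; decompose into {Aisle, Weight} and {Aisle, BinID, ExpiryDate, PalletID, Vendor, ZoneID}.
{Aisle, Weight} has no BCNF violation.
Within {Aisle, BinID, ExpiryDate, PalletID, Vendor, ZoneID}: {Vendor}⁺ ∩ {Aisle, BinID, ExpiryDate, PalletID, Vendor, ZoneID} = {BinID, Vendor}, not the whole set, so Vendor --> BinID violates BCNF; decompose into {BinID, Vendor} and {Aisle, ExpiryDate, PalletID, Vendor, ZoneID}.
{BinID, Vendor} has no BCNF violation.
{Aisle, ExpiryDate, PalletID, Vendor, ZoneID} has no BCNF violation.

{Aisle, ExpiryDate, PalletID, Vendor, ZoneID}; {Aisle, Weight}; {BinID, Vendor}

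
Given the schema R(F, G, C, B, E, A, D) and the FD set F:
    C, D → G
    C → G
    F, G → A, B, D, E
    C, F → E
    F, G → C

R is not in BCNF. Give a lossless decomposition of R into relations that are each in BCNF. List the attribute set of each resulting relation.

{A, B, C, D, E, F}; {C, G}

Candidate keys of the original relation: {C, F}, {F, G}.
{A, B, C, D, E, F, G}: {C, D} determines {C, D, G} here but is not a superkey — split on C, D → G, giving {C, D, G} and {A, B, C, D, E, F}.
{C, D, G}: {C} determines {C, G} here but is not a superkey — split on C → G, giving {C, G} and {C, D}.
{C, G} is in BCNF.
{C, D} is in BCNF.
{A, B, C, D, E, F} is in BCNF.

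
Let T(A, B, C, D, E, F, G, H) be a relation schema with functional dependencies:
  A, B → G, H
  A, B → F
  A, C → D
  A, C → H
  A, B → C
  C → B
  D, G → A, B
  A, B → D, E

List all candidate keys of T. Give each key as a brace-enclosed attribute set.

{A, B}⁺ = {A, B, C, D, E, F, G, H}, which is every attribute, so {A, B} is a candidate key.
{A, C}⁺ = {A, B, C, D, E, F, G, H}, which is every attribute, so {A, C} is a candidate key.
{D, G}⁺ = {A, B, C, D, E, F, G, H}, which is every attribute, so {D, G} is a candidate key.
No proper subset of any of these is a key, and no other minimal superkey exists.

{A, B}, {A, C}, {D, G}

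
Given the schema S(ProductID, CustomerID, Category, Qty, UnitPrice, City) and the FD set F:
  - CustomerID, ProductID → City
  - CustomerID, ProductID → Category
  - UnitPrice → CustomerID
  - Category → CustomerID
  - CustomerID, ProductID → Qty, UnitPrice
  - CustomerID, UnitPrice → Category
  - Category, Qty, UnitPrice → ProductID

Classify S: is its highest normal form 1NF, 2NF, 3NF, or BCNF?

3NF

Candidate keys: {Category, ProductID}, {CustomerID, ProductID}, {ProductID, UnitPrice}, {Qty, UnitPrice}. Prime attributes: {Category, CustomerID, ProductID, Qty, UnitPrice}.
UnitPrice → CustomerID breaks BCNF: {UnitPrice}⁺ = {Category, CustomerID, UnitPrice}, so {UnitPrice} is not a superkey.
Since {CustomerID} ⊆ prime attributes and every other non-superkey FD also has a prime right side, the schema is in 3NF.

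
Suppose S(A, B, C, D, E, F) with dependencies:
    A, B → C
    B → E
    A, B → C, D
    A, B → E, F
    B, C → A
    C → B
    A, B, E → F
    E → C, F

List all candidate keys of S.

{B}⁺ = {A, B, C, D, E, F}, which is every attribute, so {B} is a candidate key.
{C}⁺ = {A, B, C, D, E, F}, which is every attribute, so {C} is a candidate key.
{E}⁺ = {A, B, C, D, E, F}, which is every attribute, so {E} is a candidate key.
These are minimal and exhaustive — every other superkey contains one of them.

{B}, {C}, {E}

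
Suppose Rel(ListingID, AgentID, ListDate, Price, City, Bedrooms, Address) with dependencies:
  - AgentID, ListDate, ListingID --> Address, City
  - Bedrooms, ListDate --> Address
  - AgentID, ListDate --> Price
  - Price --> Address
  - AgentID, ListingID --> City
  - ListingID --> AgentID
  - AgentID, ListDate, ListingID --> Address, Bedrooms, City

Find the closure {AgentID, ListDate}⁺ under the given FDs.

Start with {AgentID, ListDate}.
AgentID, ListDate --> Price applies; add {Price} → now {AgentID, ListDate, Price}.
Price --> Address applies; add {Address} → now {Address, AgentID, ListDate, Price}.
No further FD applies.

{Address, AgentID, ListDate, Price}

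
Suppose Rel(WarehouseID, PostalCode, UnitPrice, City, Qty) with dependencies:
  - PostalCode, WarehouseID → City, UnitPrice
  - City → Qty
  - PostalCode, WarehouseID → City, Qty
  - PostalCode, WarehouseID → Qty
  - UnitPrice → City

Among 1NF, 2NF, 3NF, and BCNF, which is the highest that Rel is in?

Candidate key: {PostalCode, WarehouseID}. Prime attributes: {PostalCode, WarehouseID}.
City → Qty: {City}⁺ = {City, Qty}, which is not all of the attributes, so the left side is not a superkey — BCNF is violated.
City → Qty determines the non-prime attribute {Qty} from a non-superkey — 3NF is violated.
No non-prime attribute depends on a proper subset of any candidate key, so 2NF holds.

2NF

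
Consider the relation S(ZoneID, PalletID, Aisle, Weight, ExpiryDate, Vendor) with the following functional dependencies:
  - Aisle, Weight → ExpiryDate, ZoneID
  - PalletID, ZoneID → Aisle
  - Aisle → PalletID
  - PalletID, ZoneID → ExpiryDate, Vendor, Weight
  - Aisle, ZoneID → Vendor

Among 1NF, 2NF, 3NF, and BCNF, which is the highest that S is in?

3NF

Candidate keys: {Aisle, Weight}, {Aisle, ZoneID}, {PalletID, ZoneID}. Prime attributes: {Aisle, PalletID, Weight, ZoneID}.
Aisle → PalletID breaks BCNF: {Aisle}⁺ = {Aisle, PalletID}, so {Aisle} is not a superkey.
Its right-hand attributes {PalletID} are all prime, as are those of every other non-superkey FD — the relation is in 3NF.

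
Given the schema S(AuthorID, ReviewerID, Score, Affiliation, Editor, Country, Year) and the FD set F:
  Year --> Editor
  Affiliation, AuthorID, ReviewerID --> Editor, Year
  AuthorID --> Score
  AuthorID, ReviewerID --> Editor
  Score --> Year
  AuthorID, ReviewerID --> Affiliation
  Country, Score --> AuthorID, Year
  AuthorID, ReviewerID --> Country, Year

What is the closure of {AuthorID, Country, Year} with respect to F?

{AuthorID, Country, Editor, Score, Year}

Start with {AuthorID, Country, Year}.
Year --> Editor applies; add {Editor} → now {AuthorID, Country, Editor, Year}.
AuthorID --> Score applies; add {Score} → now {AuthorID, Country, Editor, Score, Year}.
No further FD applies.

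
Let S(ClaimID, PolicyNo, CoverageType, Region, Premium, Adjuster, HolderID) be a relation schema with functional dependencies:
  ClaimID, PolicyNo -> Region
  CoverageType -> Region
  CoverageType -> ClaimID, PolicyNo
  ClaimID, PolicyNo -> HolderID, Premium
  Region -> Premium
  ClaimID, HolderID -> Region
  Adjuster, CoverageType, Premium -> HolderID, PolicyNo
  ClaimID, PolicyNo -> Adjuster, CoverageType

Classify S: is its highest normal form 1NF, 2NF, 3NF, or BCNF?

Candidate keys: {ClaimID, PolicyNo}, {CoverageType}. Prime attributes: {ClaimID, CoverageType, PolicyNo}.
For Region -> Premium we have {Region}⁺ = {Premium, Region}; {Region} is not a superkey, so BCNF fails.
Region -> Premium determines the non-prime attribute {Premium} from a non-superkey — 3NF is violated.
Checking every proper subset of each key, none determines a non-prime attribute — 2NF is satisfied.

2NF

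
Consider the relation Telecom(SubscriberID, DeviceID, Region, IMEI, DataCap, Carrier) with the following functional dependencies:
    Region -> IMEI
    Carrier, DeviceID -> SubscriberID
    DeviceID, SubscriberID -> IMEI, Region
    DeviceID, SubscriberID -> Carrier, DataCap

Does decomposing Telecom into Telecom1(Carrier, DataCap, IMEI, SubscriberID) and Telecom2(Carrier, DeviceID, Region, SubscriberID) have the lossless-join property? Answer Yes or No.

The shared attributes are {Carrier, SubscriberID} and {Carrier, SubscriberID}⁺ = {Carrier, SubscriberID}.
The closure covers neither Telecom1 nor Telecom2 entirely; the join is not lossless.

No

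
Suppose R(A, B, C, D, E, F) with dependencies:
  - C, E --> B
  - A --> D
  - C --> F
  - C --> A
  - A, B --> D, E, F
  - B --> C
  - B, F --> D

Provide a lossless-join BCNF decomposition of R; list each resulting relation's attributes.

{A, C, F}; {A, D}; {B, C, E}

Candidate keys of the original relation: {B}, {C, E}.
In {A, B, C, D, E, F}, {A} is not a superkey ({A}⁺ restricted to this set is {A, D}), so split on A --> D into {A, D} and {A, B, C, E, F}.
{A, D} has no BCNF violation.
In {A, B, C, E, F}, {C} is not a superkey ({C}⁺ restricted to this set is {A, C, F}), so split on C --> A, F into {A, C, F} and {B, C, E}.
{A, C, F} has no BCNF violation.
{B, C, E} has no BCNF violation.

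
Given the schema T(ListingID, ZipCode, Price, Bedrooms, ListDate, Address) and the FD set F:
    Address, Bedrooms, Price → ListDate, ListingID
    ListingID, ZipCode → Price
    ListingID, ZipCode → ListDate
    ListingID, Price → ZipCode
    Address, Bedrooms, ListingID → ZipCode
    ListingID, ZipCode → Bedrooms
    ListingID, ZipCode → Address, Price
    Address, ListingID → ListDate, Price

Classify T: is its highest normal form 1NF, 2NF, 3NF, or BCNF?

Candidate keys: {Address, Bedrooms, Price}, {Address, ListingID}, {ListingID, Price}, {ListingID, ZipCode}. Prime attributes: {Address, Bedrooms, ListingID, Price, ZipCode}.
The left-hand side of every FD is a superkey, so BCNF is satisfied.

BCNF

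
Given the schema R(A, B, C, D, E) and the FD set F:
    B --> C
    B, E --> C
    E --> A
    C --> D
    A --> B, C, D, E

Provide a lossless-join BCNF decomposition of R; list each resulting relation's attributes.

{A, B, E}; {B, C}; {C, D}

Candidate keys of the original relation: {A}, {E}.
{A, B, C, D, E}: {B} determines {B, C, D} here but is not a superkey — split on B --> C, D, giving {B, C, D} and {A, B, E}.
{B, C, D}: {C} determines {C, D} here but is not a superkey — split on C --> D, giving {C, D} and {B, C}.
{C, D}: every determinant is a superkey — BCNF.
{B, C}: every determinant is a superkey — BCNF.
{A, B, E}: every determinant is a superkey — BCNF.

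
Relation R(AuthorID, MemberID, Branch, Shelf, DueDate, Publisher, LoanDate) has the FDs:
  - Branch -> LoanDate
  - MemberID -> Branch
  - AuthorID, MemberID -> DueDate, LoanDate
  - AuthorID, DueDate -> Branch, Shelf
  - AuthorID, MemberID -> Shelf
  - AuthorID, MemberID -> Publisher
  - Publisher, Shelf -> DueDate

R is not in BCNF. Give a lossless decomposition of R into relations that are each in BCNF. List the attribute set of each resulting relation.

Candidate key of the original relation: {AuthorID, MemberID}.
Within {AuthorID, Branch, DueDate, LoanDate, MemberID, Publisher, Shelf}: {Branch}⁺ ∩ {AuthorID, Branch, DueDate, LoanDate, MemberID, Publisher, Shelf} = {Branch, LoanDate}, not the whole set, so Branch -> LoanDate violates BCNF; decompose into {Branch, LoanDate} and {AuthorID, Branch, DueDate, MemberID, Publisher, Shelf}.
{Branch, LoanDate}: every determinant is a superkey — BCNF.
Within {AuthorID, Branch, DueDate, MemberID, Publisher, Shelf}: {MemberID}⁺ ∩ {AuthorID, Branch, DueDate, MemberID, Publisher, Shelf} = {Branch, MemberID}, not the whole set, so MemberID -> Branch violates BCNF; decompose into {Branch, MemberID} and {AuthorID, DueDate, MemberID, Publisher, Shelf}.
{Branch, MemberID}: every determinant is a superkey — BCNF.
Within {AuthorID, DueDate, MemberID, Publisher, Shelf}: {AuthorID, DueDate}⁺ ∩ {AuthorID, DueDate, MemberID, Publisher, Shelf} = {AuthorID, DueDate, Shelf}, not the whole set, so AuthorID, DueDate -> Shelf violates BCNF; decompose into {AuthorID, DueDate, Shelf} and {AuthorID, DueDate, MemberID, Publisher}.
{AuthorID, DueDate, Shelf}: every determinant is a superkey — BCNF.
{AuthorID, DueDate, MemberID, Publisher}: every determinant is a superkey — BCNF.

{AuthorID, DueDate, MemberID, Publisher}; {AuthorID, DueDate, Shelf}; {Branch, LoanDate}; {Branch, MemberID}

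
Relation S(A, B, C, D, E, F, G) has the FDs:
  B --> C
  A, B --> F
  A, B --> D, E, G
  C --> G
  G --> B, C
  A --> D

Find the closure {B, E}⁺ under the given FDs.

{B, C, E, G}

Start with {B, E}.
B --> C applies; add {C} → now {B, C, E}.
C --> G applies; add {G} → now {B, C, E, G}.
No further FD applies.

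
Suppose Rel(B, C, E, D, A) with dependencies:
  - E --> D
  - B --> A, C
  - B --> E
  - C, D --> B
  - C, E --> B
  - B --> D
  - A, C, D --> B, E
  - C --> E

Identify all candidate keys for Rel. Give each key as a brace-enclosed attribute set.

Closure of {B} is {A, B, C, D, E}, the whole schema; {B} is a candidate key.
Closure of {C} is {A, B, C, D, E}, the whole schema; {C} is a candidate key.
Any other superkey properly contains one of these, so there are no further candidate keys.

{B}, {C}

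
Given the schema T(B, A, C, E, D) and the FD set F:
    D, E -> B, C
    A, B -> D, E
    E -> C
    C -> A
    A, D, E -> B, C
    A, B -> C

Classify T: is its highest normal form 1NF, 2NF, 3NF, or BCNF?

Candidate keys: {A, B}, {B, C}, {B, E}, {D, E}. Prime attributes: {A, B, C, D, E}.
For E -> C we have {E}⁺ = {A, C, E}; {E} is not a superkey, so BCNF fails.
Since {C} ⊆ prime attributes and every other non-superkey FD also has a prime right side, the schema is in 3NF.

3NF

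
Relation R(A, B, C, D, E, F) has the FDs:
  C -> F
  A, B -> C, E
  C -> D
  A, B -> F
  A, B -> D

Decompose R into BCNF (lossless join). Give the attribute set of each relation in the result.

{A, B, C, E}; {C, D, F}

Candidate key of the original relation: {A, B}.
In {A, B, C, D, E, F}, {C} is not a superkey ({C}⁺ restricted to this set is {C, D, F}), so split on C -> D, F into {C, D, F} and {A, B, C, E}.
{C, D, F} is in BCNF.
{A, B, C, E} is in BCNF.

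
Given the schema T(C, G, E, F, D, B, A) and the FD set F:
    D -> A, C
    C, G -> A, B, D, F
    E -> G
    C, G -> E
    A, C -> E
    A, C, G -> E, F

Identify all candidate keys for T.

Closure of {D} is {A, B, C, D, E, F, G}, the whole schema; {D} is a candidate key.
Closure of {A, C} is {A, B, C, D, E, F, G}, the whole schema; {A, C} is a candidate key.
Closure of {C, E} is {A, B, C, D, E, F, G}, the whole schema; {C, E} is a candidate key.
Closure of {C, G} is {A, B, C, D, E, F, G}, the whole schema; {C, G} is a candidate key.
No proper subset of any of these is a key, and no other minimal superkey exists.

{A, C}, {C, E}, {C, G}, {D}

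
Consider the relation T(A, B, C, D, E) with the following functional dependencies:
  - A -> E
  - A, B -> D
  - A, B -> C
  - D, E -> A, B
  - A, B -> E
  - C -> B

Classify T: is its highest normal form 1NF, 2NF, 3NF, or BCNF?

Candidate keys: {A, B}, {A, C}, {A, D}, {D, E}. Prime attributes: {A, B, C, D, E}.
A -> E: {A}⁺ = {A, E}, which is not all of the attributes, so the left side is not a superkey — BCNF is violated.
Since {E} ⊆ prime attributes and every other non-superkey FD also has a prime right side, the schema is in 3NF.

3NF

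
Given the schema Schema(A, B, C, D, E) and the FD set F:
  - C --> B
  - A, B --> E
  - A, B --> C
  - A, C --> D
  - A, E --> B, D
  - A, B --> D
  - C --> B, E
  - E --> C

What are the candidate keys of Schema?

{A} never appears on the right of any FD, so every key must include it.
{A, B} is a candidate key since {A, B}⁺ = {A, B, C, D, E} covers every attribute.
{A, C} is a candidate key since {A, C}⁺ = {A, B, C, D, E} covers every attribute.
{A, E} is a candidate key since {A, E}⁺ = {A, B, C, D, E} covers every attribute.
Any other superkey properly contains one of these, so there are no further candidate keys.

{A, B}, {A, C}, {A, E}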